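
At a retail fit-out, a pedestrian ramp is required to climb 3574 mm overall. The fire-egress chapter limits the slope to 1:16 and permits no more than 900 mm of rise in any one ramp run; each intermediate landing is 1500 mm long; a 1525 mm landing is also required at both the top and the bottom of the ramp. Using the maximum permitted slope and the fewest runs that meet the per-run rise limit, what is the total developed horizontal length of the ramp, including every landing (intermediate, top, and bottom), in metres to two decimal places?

64.73 m

3574 / 900 = 3.971 → round up to 4 ramp runs. That means 3 intermediate landings.
Ramp run (horizontal) at 1:16: 3574 × 16 = 57184 mm.
3 intermediate landings contribute 3 × 1500 = 4500 mm.
Top and bottom landings: 2 × 1525 = 3050 mm.
Total = 57184 + 4500 + 3050 = 64734 mm.
= 64.73 m.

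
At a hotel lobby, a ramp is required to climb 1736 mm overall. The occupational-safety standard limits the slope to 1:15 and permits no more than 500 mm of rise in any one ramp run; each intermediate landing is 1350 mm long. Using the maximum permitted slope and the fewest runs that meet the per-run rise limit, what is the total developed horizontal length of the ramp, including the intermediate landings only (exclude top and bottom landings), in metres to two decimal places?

30.09 m

⌈1736/500⌉ = 4 ramp runs. That means 3 intermediate landings.
Horizontal run for 1736 mm of rise at 1:15 is 1736 × 15 = 26040 mm.
Intermediate landings: 3 × 1350 = 4050 mm.
Total developed length = 26040 + 4050 = 30090 mm.
= 30.09 m.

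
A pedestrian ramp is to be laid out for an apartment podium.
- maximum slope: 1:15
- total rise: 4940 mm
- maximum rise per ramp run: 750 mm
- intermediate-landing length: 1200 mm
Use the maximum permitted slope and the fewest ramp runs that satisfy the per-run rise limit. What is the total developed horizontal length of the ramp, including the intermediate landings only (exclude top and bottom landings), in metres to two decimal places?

⌈4940/750⌉ = 7 ramp runs. That means 6 intermediate landings.
Horizontal run for 4940 mm of rise at 1:15 is 4940 × 15 = 74100 mm.
Intermediate landings: 6 × 1200 = 7200 mm.
Total developed length = 74100 + 7200 = 81300 mm.
= 81.30 m.

81.30 m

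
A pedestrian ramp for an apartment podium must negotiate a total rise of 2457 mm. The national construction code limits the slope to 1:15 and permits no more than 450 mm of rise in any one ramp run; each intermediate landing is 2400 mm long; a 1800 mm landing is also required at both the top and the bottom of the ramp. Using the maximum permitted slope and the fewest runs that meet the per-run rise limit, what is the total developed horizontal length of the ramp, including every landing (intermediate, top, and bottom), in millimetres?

2457 / 450 = 5.46, so 6 ramp runs are needed. That means 5 intermediate landings.
Ramp run (horizontal) at 1:15: 2457 × 15 = 36855 mm.
Intermediate landings: 5 × 2400 = 12000 mm.
Top and bottom landings: 2 × 1800 = 3600 mm.
Total = 36855 + 12000 + 3600 = 52455 mm.

52455 mm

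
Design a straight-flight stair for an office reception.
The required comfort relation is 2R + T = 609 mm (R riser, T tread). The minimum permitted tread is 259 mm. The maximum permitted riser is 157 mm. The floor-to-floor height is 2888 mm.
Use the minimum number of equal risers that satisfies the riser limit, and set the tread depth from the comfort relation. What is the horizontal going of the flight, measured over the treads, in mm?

2888 / 157 = 18.39, so 19 risers are needed.
R = 2888 ÷ 19 = 152 mm.
T = 609 − 2·152 = 305 mm, which satisfies the 259 mm minimum.
19 risers give 18 treads; going = 18 × 305 = 5490 mm.

5490 mm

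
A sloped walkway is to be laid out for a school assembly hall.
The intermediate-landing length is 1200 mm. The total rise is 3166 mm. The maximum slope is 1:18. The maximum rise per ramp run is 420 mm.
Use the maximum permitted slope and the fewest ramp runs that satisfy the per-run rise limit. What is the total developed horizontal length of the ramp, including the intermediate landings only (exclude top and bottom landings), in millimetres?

65388 mm

At most 420 each: 3166/420 = 7.54, giving 8 ramp runs. That means 7 intermediate landings.
Ramp run (horizontal) at 1:18: 3166 × 18 = 56988 mm.
Intermediate landings: 7 × 1200 = 8400 mm.
Total developed length = 56988 + 8400 = 65388 mm.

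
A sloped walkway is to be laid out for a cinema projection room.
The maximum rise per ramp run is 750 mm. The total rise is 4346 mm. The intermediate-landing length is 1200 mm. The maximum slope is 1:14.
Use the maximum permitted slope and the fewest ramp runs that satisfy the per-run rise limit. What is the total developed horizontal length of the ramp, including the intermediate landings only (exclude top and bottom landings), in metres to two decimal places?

4346 / 750 = 5.795 → round up to 6 ramp runs. That means 5 intermediate landings.
Horizontal run for 4346 mm of rise at 1:14 is 4346 × 14 = 60844 mm.
5 intermediate landings contribute 5 × 1200 = 6000 mm.
Total developed length = 60844 + 6000 = 66844 mm.
= 66.84 m.

66.84 m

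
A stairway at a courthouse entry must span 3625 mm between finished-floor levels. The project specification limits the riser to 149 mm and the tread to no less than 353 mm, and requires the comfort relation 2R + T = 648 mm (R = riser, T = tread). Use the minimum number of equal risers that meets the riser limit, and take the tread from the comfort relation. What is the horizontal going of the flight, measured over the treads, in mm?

3625 / 149 = 24.329 → round up to 25 risers.
Riser R = 3625 / 25 = 145 mm, within the 149 mm limit.
T = 648 − 2·145 = 358 mm, which satisfies the 353 mm minimum.
Going = (25 − 1) × 358 = 8592 mm.

8592 mm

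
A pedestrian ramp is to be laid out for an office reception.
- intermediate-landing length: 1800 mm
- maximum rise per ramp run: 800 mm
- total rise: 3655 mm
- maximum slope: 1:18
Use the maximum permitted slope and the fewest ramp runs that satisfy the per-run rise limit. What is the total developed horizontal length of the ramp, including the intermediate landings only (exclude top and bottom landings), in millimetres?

72990 mm

⌈3655/800⌉ = 5 ramp runs. That means 4 intermediate landings.
Ramp run (horizontal) at 1:18: 3655 × 18 = 65790 mm.
4 intermediate landings contribute 4 × 1800 = 7200 mm.
Total developed length = 65790 + 7200 = 72990 mm.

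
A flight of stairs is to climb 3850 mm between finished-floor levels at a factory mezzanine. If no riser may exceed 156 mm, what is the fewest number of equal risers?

3850 / 156 = 24.679 → round up to 25 risers.

25 risers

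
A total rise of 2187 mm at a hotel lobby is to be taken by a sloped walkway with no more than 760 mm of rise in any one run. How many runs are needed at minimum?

3 runs

2187 / 760 = 2.878 → round up to 3 ramp runs.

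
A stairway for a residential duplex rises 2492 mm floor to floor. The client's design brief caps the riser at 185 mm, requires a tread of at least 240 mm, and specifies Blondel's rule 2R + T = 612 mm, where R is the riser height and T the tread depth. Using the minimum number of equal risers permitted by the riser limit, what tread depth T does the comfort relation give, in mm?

⌈2492/185⌉ = 14 risers.
Riser R = 2492 / 14 = 178 mm, within the 185 mm limit.
From 2R + T = 612: T = 612 − 356 = 256 mm.

256 mm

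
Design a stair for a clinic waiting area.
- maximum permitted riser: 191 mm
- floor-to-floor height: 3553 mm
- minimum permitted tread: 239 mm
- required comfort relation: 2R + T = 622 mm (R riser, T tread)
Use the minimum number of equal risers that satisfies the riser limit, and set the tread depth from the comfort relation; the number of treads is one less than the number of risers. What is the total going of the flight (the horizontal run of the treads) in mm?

4464 mm

3553 / 191 = 18.60, so 19 risers are needed.
R = 3553 ÷ 19 = 187 mm.
Tread T = 622 − 2 × 187 = 248 mm (≥ 239 mm).
Going = (19 − 1) × 248 = 4464 mm.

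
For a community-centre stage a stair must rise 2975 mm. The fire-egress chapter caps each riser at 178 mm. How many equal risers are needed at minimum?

17 risers

2975 / 178 = 16.713 → round up to 17 risers.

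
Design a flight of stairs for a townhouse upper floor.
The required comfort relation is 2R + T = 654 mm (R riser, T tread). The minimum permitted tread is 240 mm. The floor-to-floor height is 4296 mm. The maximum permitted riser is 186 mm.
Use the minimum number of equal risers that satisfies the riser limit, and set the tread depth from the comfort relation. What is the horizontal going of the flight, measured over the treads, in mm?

4296 / 186 = 23.10, so 24 risers are needed.
Each riser is 4296/24 = 179 mm (≤ 186 mm).
From 2R + T = 654: T = 654 − 358 = 296 mm.
Going = (24 − 1) × 296 = 6808 mm.

6808 mm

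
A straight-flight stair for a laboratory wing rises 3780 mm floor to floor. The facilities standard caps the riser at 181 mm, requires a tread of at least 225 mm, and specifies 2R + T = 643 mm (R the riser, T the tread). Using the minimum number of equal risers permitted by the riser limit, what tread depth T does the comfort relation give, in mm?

⌈3780/181⌉ = 21 risers.
Each riser is 3780/21 = 180 mm (≤ 181 mm).
T = 643 − 2·180 = 283 mm, which satisfies the 225 mm minimum.

283 mm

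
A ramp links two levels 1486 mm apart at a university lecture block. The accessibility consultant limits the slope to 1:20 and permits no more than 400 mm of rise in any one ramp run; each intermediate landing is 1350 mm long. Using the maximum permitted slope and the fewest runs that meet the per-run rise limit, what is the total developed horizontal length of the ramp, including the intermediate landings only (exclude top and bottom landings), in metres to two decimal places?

33.77 m

1486 / 400 = 3.715 → round up to 4 ramp runs. That means 3 intermediate landings.
Ramp run (horizontal) at 1:20: 1486 × 20 = 29720 mm.
Intermediate landings: 3 × 1350 = 4050 mm.
Total developed length = 29720 + 4050 = 33770 mm.
= 33.77 m.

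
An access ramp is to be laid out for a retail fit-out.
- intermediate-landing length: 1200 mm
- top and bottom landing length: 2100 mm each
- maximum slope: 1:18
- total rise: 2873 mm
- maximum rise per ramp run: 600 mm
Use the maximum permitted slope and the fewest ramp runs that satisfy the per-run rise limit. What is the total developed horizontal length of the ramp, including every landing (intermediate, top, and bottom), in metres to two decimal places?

2873 / 600 = 4.79, so 5 ramp runs are needed. That means 4 intermediate landings.
Ramp run (horizontal) at 1:18: 2873 × 18 = 51714 mm.
Intermediate landings: 4 × 1200 = 4800 mm.
Top and bottom landings: 2 × 2100 = 4200 mm.
Total = 51714 + 4800 + 4200 = 60714 mm.
= 60.71 m.

60.71 m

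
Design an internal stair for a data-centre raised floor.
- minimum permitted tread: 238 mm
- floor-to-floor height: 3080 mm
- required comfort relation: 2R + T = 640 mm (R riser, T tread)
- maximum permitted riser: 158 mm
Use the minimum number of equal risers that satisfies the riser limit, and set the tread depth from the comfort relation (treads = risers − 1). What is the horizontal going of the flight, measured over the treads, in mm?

At most 158 each: 3080/158 = 19.49, giving 20 risers.
Each riser is 3080/20 = 154 mm (≤ 158 mm).
Tread T = 640 − 2 × 154 = 332 mm (≥ 238 mm).
Treads = 20 − 1 = 19; going = 19 × 332 = 6308 mm.

6308 mm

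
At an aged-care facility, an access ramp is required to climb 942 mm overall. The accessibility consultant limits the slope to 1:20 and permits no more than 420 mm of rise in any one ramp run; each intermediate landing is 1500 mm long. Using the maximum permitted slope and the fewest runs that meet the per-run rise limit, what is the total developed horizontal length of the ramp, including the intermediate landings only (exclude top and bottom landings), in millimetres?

21840 mm

942 / 420 = 2.24, so 3 ramp runs are needed. That means 2 intermediate landings.
Horizontal run for 942 mm of rise at 1:20 is 942 × 20 = 18840 mm.
Intermediate landings: 2 × 1500 = 3000 mm.
Total developed length = 18840 + 3000 = 21840 mm.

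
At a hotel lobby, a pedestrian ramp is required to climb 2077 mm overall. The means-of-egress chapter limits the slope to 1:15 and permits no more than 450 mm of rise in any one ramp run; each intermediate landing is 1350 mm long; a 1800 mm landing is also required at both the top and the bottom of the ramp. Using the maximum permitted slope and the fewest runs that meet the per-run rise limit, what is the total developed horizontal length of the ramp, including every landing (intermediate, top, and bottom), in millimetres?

2077 / 450 = 4.616 → round up to 5 ramp runs. That means 4 intermediate landings.
Horizontal run for 2077 mm of rise at 1:15 is 2077 × 15 = 31155 mm.
4 intermediate landings contribute 4 × 1350 = 5400 mm.
Top and bottom landings: 2 × 1800 = 3600 mm.
Total = 31155 + 5400 + 3600 = 40155 mm.

40155 mm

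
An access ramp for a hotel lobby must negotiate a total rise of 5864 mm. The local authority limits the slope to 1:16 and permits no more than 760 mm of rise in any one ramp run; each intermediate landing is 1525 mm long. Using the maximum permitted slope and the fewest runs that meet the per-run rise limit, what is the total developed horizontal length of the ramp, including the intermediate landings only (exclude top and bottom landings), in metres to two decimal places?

104.50 m

5864 / 760 = 7.716 → round up to 8 ramp runs. That means 7 intermediate landings.
Horizontal run for 5864 mm of rise at 1:16 is 5864 × 16 = 93824 mm.
7 intermediate landings contribute 7 × 1525 = 10675 mm.
Total developed length = 93824 + 10675 = 104499 mm.
= 104.50 m.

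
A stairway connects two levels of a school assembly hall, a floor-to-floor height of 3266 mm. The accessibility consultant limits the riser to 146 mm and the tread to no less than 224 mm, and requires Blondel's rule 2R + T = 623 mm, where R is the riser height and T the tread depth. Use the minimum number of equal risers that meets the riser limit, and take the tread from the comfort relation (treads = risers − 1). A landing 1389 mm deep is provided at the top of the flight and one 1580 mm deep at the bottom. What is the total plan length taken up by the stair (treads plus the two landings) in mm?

At most 146 each: 3266/146 = 22.37, giving 23 risers.
R = 3266 ÷ 23 = 142 mm.
Tread T = 623 − 2 × 142 = 339 mm (≥ 224 mm).
23 risers give 22 treads; going = 22 × 339 = 7458 mm.
Enclosure = 7458 + 1389 + 1580 = 10427 mm.

10427 mm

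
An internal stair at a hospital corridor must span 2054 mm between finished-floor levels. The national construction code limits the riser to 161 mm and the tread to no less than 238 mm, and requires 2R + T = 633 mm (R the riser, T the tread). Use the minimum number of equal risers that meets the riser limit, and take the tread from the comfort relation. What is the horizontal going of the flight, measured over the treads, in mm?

⌈2054/161⌉ = 13 risers.
Riser R = 2054 / 13 = 158 mm, within the 161 mm limit.
From 2R + T = 633: T = 633 − 316 = 317 mm.
Going = (13 − 1) × 317 = 3804 mm.

3804 mm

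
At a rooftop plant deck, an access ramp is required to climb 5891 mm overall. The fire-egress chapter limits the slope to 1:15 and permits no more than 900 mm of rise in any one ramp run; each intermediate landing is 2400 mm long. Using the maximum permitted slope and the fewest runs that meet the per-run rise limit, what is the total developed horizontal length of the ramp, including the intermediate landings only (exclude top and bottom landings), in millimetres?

At most 900 each: 5891/900 = 6.55, giving 7 ramp runs. That means 6 intermediate landings.
Horizontal run for 5891 mm of rise at 1:15 is 5891 × 15 = 88365 mm.
Intermediate landings: 6 × 2400 = 14400 mm.
Total developed length = 88365 + 14400 = 102765 mm.

102765 mm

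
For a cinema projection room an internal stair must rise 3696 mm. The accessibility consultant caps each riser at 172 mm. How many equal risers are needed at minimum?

3696 / 172 = 21.488 → round up to 22 risers.

22 risers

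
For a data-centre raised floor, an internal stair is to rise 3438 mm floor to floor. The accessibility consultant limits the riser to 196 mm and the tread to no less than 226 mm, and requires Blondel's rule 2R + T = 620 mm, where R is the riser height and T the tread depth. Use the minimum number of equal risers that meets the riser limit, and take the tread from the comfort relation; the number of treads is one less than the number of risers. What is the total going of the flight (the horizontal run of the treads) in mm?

4046 mm

At most 196 each: 3438/196 = 17.54, giving 18 risers.
Each riser is 3438/18 = 191 mm (≤ 196 mm).
T = 620 − 2·191 = 238 mm, which satisfies the 226 mm minimum.
18 risers give 17 treads; going = 17 × 238 = 4046 mm.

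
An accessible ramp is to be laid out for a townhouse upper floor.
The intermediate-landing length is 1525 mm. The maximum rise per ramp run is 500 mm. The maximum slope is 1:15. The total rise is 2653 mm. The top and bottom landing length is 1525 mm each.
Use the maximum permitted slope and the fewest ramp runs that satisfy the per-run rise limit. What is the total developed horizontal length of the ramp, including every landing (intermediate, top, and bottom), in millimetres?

50470 mm

2653 / 500 = 5.31, so 6 ramp runs are needed. That means 5 intermediate landings.
Horizontal run for 2653 mm of rise at 1:15 is 2653 × 15 = 39795 mm.
Intermediate landings: 5 × 1525 = 7625 mm.
Top and bottom landings: 2 × 1525 = 3050 mm.
Total = 39795 + 7625 + 3050 = 50470 mm.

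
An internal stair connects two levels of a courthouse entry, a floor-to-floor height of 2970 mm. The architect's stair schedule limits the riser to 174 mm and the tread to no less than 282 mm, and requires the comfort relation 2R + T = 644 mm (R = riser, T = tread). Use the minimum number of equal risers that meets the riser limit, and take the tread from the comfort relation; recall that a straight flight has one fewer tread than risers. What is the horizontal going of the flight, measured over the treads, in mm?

2970 / 174 = 17.07, so 18 risers are needed.
Each riser is 2970/18 = 165 mm (≤ 174 mm).
From 2R + T = 644: T = 644 − 330 = 314 mm.
Treads = 18 − 1 = 17; going = 17 × 314 = 5338 mm.

5338 mm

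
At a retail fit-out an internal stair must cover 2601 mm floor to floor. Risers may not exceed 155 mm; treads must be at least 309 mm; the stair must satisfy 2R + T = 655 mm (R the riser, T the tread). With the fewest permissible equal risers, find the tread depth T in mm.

349 mm

2601 / 155 = 16.781 → round up to 17 risers.
R = 2601 ÷ 17 = 153 mm.
Tread T = 655 − 2 × 153 = 349 mm (≥ 309 mm).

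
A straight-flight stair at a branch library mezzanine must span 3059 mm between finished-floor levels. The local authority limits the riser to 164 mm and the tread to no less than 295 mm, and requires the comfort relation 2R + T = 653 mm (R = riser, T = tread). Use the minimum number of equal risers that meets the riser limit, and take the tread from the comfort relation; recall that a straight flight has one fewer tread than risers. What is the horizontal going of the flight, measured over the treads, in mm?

5958 mm

At most 164 each: 3059/164 = 18.65, giving 19 risers.
Riser R = 3059 / 19 = 161 mm, within the 164 mm limit.
Tread T = 653 − 2 × 161 = 331 mm (≥ 295 mm).
Going = (19 − 1) × 331 = 5958 mm.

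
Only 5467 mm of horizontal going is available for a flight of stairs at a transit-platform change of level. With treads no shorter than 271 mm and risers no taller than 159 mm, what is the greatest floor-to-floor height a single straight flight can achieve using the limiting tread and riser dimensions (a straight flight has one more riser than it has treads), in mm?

Treads that fit: ⌊5467 / 271⌋ = 20.
Risers = treads + 1 = 21.
Maximum height = 21 × 159 = 3339 mm.

3339 mm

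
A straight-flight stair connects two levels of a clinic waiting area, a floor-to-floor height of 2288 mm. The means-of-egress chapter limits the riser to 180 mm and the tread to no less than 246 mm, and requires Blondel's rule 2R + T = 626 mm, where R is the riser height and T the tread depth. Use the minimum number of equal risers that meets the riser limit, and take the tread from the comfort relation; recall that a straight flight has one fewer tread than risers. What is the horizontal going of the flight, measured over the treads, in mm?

3288 mm

2288 / 180 = 12.71, so 13 risers are needed.
R = 2288 ÷ 13 = 176 mm.
From 2R + T = 626: T = 626 − 352 = 274 mm.
13 risers give 12 treads; going = 12 × 274 = 3288 mm.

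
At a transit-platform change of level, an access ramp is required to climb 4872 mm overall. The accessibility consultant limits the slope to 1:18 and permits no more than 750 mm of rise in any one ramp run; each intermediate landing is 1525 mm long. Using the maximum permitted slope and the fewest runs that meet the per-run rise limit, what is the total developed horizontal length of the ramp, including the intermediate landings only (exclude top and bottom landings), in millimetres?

96846 mm

⌈4872/750⌉ = 7 ramp runs. That means 6 intermediate landings.
Horizontal run for 4872 mm of rise at 1:18 is 4872 × 18 = 87696 mm.
6 intermediate landings contribute 6 × 1525 = 9150 mm.
Total developed length = 87696 + 9150 = 96846 mm.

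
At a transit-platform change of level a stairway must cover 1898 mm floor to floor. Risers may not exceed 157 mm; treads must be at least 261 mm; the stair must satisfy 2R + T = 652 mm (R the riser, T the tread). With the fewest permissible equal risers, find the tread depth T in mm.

1898 / 157 = 12.089 → round up to 13 risers.
Each riser is 1898/13 = 146 mm (≤ 157 mm).
From 2R + T = 652: T = 652 − 292 = 360 mm.

360 mm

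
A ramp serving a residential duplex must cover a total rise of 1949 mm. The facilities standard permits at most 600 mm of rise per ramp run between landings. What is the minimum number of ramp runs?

4 runs

1949 / 600 = 3.248 → round up to 4 ramp runs.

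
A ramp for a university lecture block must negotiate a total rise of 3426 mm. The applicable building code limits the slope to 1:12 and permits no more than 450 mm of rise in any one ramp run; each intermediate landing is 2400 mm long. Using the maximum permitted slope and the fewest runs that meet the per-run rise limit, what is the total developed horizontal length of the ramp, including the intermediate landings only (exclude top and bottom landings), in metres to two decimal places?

57.91 m

At most 450 each: 3426/450 = 7.61, giving 8 ramp runs. That means 7 intermediate landings.
Horizontal run for 3426 mm of rise at 1:12 is 3426 × 12 = 41112 mm.
7 intermediate landings contribute 7 × 2400 = 16800 mm.
Total developed length = 41112 + 16800 = 57912 mm.
= 57.91 m.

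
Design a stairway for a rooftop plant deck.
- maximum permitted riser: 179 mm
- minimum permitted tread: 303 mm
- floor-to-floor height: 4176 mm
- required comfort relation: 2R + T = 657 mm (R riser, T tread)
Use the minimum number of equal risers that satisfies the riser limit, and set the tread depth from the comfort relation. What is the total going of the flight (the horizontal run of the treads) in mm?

7107 mm

4176 / 179 = 23.330 → round up to 24 risers.
R = 4176 ÷ 24 = 174 mm.
From 2R + T = 657: T = 657 − 348 = 309 mm.
24 risers give 23 treads; going = 23 × 309 = 7107 mm.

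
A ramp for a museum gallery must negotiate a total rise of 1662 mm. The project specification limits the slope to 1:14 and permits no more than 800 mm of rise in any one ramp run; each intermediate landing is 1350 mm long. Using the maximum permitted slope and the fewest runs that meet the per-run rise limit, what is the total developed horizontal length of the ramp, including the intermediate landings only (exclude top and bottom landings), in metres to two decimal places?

1662 / 800 = 2.08, so 3 ramp runs are needed. That means 2 intermediate landings.
Horizontal run for 1662 mm of rise at 1:14 is 1662 × 14 = 23268 mm.
2 intermediate landings contribute 2 × 1350 = 2700 mm.
Total developed length = 23268 + 2700 = 25968 mm.
= 25.97 m.

25.97 m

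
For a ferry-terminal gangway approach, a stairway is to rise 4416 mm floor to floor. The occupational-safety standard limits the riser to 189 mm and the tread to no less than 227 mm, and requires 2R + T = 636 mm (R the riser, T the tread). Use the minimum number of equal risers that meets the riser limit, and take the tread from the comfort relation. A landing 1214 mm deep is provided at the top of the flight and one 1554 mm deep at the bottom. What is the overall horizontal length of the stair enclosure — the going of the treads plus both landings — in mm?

At most 189 each: 4416/189 = 23.37, giving 24 risers.
Riser R = 4416 / 24 = 184 mm, within the 189 mm limit.
Tread T = 636 − 2 × 184 = 268 mm (≥ 227 mm).
Treads = 24 − 1 = 23; going = 23 × 268 = 6164 mm.
Add landings: 6164 + 1214 + 1554 = 8932 mm.

8932 mm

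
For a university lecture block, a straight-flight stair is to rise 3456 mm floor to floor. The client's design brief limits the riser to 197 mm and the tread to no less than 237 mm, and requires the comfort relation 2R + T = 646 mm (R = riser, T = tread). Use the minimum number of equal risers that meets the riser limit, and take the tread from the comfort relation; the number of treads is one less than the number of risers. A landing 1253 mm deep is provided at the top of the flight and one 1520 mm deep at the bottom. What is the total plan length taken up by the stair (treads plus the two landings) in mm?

7227 mm

3456 / 197 = 17.54, so 18 risers are needed.
Riser R = 3456 / 18 = 192 mm, within the 197 mm limit.
T = 646 − 2·192 = 262 mm, which satisfies the 237 mm minimum.
Going = (18 − 1) × 262 = 4454 mm.
Add landings: 4454 + 1253 + 1520 = 7227 mm.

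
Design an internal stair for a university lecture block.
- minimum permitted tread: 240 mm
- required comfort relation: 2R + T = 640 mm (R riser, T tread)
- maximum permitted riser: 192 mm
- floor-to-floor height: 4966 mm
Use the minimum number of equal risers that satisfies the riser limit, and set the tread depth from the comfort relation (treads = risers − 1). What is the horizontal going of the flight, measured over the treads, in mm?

6450 mm

At most 192 each: 4966/192 = 25.86, giving 26 risers.
Each riser is 4966/26 = 191 mm (≤ 192 mm).
Tread T = 640 − 2 × 191 = 258 mm (≥ 240 mm).
Treads = 26 − 1 = 25; going = 25 × 258 = 6450 mm.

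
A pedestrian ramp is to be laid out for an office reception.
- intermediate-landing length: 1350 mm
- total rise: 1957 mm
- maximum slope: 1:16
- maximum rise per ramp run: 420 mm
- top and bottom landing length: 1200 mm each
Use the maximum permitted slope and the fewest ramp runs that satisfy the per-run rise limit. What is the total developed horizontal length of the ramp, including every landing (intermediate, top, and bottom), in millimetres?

At most 420 each: 1957/420 = 4.66, giving 5 ramp runs. That means 4 intermediate landings.
Horizontal run for 1957 mm of rise at 1:16 is 1957 × 16 = 31312 mm.
4 intermediate landings contribute 4 × 1350 = 5400 mm.
Top and bottom landings: 2 × 1200 = 2400 mm.
Total = 31312 + 5400 + 2400 = 39112 mm.

39112 mm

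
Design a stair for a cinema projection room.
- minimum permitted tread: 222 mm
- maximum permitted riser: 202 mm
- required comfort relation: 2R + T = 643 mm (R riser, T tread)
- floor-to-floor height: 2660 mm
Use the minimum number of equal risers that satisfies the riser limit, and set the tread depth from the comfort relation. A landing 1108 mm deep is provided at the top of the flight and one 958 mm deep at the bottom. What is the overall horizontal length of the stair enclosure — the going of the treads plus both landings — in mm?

5485 mm

At most 202 each: 2660/202 = 13.17, giving 14 risers.
Riser R = 2660 / 14 = 190 mm, within the 202 mm limit.
Tread T = 643 − 2 × 190 = 263 mm (≥ 222 mm).
Going = (14 − 1) × 263 = 3419 mm.
Add landings: 3419 + 1108 + 958 = 5485 mm.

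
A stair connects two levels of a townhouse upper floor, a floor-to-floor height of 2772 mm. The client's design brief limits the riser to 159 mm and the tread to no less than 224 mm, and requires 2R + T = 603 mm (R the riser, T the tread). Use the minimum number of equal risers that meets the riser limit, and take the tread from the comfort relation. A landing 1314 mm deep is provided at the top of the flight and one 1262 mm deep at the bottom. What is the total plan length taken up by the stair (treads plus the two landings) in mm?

7591 mm

At most 159 each: 2772/159 = 17.43, giving 18 risers.
Each riser is 2772/18 = 154 mm (≤ 159 mm).
Tread T = 603 − 2 × 154 = 295 mm (≥ 224 mm).
Treads = 18 − 1 = 17; going = 17 × 295 = 5015 mm.
Add landings: 5015 + 1314 + 1262 = 7591 mm.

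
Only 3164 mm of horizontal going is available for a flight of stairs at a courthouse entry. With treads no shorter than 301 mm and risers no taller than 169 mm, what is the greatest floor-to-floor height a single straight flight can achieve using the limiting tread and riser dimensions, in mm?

1859 mm

3164 / 301 = 10.51, so 10 treads fit.
Risers = treads + 1 = 11.
Maximum height = 11 × 169 = 1859 mm.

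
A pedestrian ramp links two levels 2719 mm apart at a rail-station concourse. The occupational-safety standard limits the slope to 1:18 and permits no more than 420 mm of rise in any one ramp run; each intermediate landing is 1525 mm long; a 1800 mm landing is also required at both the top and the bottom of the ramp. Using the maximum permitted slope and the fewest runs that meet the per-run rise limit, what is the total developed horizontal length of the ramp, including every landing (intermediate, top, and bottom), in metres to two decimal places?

2719 / 420 = 6.474 → round up to 7 ramp runs. That means 6 intermediate landings.
Horizontal run for 2719 mm of rise at 1:18 is 2719 × 18 = 48942 mm.
Intermediate landings: 6 × 1525 = 9150 mm.
Top and bottom landings: 2 × 1800 = 3600 mm.
Total = 48942 + 9150 + 3600 = 61692 mm.
= 61.69 m.

61.69 m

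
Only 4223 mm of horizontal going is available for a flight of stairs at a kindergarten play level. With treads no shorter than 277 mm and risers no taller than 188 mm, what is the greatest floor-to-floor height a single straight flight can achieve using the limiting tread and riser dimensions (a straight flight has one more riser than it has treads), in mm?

4223 / 277 = 15.25, so 15 treads fit.
Risers = treads + 1 = 16.
Maximum height = 16 × 188 = 3008 mm.

3008 mm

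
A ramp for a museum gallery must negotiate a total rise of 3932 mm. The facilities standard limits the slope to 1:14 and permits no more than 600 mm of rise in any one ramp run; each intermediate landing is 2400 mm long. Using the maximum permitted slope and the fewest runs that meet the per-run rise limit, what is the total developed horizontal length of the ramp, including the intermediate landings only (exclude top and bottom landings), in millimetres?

69448 mm

3932 / 600 = 6.553 → round up to 7 ramp runs. That means 6 intermediate landings.
Ramp run (horizontal) at 1:14: 3932 × 14 = 55048 mm.
Intermediate landings: 6 × 2400 = 14400 mm.
Developed length = 55048 + 14400 = 69448 mm.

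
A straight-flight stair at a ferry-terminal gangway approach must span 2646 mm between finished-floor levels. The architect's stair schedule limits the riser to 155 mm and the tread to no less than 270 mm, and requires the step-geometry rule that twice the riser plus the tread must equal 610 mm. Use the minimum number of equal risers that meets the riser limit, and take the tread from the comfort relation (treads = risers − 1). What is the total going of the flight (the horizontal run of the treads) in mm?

2646 / 155 = 17.07, so 18 risers are needed.
Riser R = 2646 / 18 = 147 mm, within the 155 mm limit.
From 2R + T = 610: T = 610 − 294 = 316 mm.
Going = (18 − 1) × 316 = 5372 mm.

5372 mm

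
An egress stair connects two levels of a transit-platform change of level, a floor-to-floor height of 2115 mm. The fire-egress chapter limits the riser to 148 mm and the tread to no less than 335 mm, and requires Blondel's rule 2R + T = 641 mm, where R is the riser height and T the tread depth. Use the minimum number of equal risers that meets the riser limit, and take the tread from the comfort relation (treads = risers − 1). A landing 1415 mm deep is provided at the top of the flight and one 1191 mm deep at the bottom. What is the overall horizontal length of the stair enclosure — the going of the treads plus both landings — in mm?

7632 mm

2115 / 148 = 14.29, so 15 risers are needed.
R = 2115 ÷ 15 = 141 mm.
T = 641 − 2·141 = 359 mm, which satisfies the 335 mm minimum.
Treads = 15 − 1 = 14; going = 14 × 359 = 5026 mm.
Enclosure = 5026 + 1415 + 1191 = 7632 mm.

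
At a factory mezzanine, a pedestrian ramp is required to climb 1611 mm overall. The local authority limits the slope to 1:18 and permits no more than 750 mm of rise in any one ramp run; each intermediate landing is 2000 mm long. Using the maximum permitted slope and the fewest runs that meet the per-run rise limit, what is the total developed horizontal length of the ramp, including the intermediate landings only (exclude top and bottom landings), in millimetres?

32998 mm

1611 / 750 = 2.148 → round up to 3 ramp runs. That means 2 intermediate landings.
Ramp run (horizontal) at 1:18: 1611 × 18 = 28998 mm.
2 intermediate landings contribute 2 × 2000 = 4000 mm.
Developed length = 28998 + 4000 = 32998 mm.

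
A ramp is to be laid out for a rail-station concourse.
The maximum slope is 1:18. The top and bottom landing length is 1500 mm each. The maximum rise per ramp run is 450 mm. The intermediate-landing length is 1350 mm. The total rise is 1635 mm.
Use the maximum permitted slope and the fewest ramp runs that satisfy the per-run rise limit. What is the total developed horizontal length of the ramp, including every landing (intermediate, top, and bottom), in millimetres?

36480 mm

1635 / 450 = 3.63, so 4 ramp runs are needed. That means 3 intermediate landings.
Ramp run (horizontal) at 1:18: 1635 × 18 = 29430 mm.
Intermediate landings: 3 × 1350 = 4050 mm.
Top and bottom landings: 2 × 1500 = 3000 mm.
Total = 29430 + 4050 + 3000 = 36480 mm.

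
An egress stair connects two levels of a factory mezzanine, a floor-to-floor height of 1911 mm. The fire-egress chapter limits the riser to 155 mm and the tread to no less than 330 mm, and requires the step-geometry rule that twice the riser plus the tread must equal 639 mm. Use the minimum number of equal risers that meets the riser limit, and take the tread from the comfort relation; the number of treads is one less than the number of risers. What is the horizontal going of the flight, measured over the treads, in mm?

4140 mm

1911 / 155 = 12.33, so 13 risers are needed.
Riser R = 1911 / 13 = 147 mm, within the 155 mm limit.
Tread T = 639 − 2 × 147 = 345 mm (≥ 330 mm).
Going = (13 − 1) × 345 = 4140 mm.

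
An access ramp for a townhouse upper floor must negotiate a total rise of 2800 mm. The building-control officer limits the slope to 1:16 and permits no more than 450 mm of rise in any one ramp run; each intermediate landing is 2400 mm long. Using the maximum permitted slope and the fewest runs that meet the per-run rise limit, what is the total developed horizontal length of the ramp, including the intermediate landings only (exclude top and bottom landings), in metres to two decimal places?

59.20 m

2800 / 450 = 6.222 → round up to 7 ramp runs. That means 6 intermediate landings.
Ramp run (horizontal) at 1:16: 2800 × 16 = 44800 mm.
Intermediate landings: 6 × 2400 = 14400 mm.
Total developed length = 44800 + 14400 = 59200 mm.
= 59.20 m.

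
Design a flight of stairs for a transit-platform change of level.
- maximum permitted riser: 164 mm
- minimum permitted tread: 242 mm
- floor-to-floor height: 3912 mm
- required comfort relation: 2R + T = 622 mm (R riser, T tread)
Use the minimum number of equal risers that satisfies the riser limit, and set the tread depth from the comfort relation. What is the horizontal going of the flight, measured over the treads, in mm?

6808 mm

3912 / 164 = 23.85, so 24 risers are needed.
Riser R = 3912 / 24 = 163 mm, within the 164 mm limit.
T = 622 − 2·163 = 296 mm, which satisfies the 242 mm minimum.
24 risers give 23 treads; going = 23 × 296 = 6808 mm.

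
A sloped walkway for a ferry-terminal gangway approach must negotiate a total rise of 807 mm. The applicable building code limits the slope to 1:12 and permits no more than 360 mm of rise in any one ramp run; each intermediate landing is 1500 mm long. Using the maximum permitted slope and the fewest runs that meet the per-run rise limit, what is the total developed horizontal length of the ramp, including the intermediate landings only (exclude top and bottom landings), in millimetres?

⌈807/360⌉ = 3 ramp runs. That means 2 intermediate landings.
Ramp run (horizontal) at 1:12: 807 × 12 = 9684 mm.
Intermediate landings: 2 × 1500 = 3000 mm.
Total developed length = 9684 + 3000 = 12684 mm.

12684 mm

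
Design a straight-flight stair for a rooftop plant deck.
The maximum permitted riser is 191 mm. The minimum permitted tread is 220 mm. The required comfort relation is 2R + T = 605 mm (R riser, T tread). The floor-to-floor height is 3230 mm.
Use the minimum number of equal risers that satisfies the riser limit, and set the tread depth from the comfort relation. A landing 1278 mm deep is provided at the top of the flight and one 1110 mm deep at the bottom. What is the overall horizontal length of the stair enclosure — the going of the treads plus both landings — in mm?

At most 191 each: 3230/191 = 16.91, giving 17 risers.
Riser R = 3230 / 17 = 190 mm, within the 191 mm limit.
From 2R + T = 605: T = 605 − 380 = 225 mm.
Treads = 17 − 1 = 16; going = 16 × 225 = 3600 mm.
Enclosure = 3600 + 1278 + 1110 = 5988 mm.

5988 mm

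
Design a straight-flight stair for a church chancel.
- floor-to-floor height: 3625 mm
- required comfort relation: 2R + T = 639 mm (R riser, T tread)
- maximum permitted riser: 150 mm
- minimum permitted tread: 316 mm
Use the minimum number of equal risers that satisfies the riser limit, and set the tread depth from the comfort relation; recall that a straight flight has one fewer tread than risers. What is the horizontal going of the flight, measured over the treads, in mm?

3625 / 150 = 24.167 → round up to 25 risers.
Each riser is 3625/25 = 145 mm (≤ 150 mm).
T = 639 − 2·145 = 349 mm, which satisfies the 316 mm minimum.
25 risers give 24 treads; going = 24 × 349 = 8376 mm.

8376 mm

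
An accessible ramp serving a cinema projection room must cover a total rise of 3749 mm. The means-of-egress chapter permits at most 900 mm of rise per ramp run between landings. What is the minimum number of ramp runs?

At most 900 each: 3749/900 = 4.17, giving 5 ramp runs.

5 runs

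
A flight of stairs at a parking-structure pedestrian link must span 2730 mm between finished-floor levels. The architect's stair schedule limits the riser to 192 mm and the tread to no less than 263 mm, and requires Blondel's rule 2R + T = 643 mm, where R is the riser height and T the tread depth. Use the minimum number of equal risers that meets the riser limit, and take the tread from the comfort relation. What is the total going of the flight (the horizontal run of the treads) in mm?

At most 192 each: 2730/192 = 14.22, giving 15 risers.
Riser R = 2730 / 15 = 182 mm, within the 192 mm limit.
From 2R + T = 643: T = 643 − 364 = 279 mm.
Going = (15 − 1) × 279 = 3906 mm.

3906 mm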